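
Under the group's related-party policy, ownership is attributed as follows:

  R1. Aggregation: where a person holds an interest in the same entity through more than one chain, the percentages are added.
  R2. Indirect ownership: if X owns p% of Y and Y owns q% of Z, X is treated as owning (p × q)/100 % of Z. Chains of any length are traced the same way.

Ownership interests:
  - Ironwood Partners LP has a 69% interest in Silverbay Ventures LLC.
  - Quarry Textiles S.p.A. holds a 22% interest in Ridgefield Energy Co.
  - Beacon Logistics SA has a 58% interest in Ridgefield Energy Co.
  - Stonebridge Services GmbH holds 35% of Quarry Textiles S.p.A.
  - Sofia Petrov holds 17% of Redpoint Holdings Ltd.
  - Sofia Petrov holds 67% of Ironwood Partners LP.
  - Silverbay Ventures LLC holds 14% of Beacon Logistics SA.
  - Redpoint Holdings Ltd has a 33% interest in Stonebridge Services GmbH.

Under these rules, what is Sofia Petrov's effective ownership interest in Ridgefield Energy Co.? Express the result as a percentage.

4.185846%

Chain via Redpoint Holdings Ltd → Stonebridge Services GmbH → Quarry Textiles S.p.A. (R2): 17% × 33% × 35% × 22% = 0.43197% of Ridgefield Energy Co.
Chain via Ironwood Partners LP → Silverbay Ventures LLC → Beacon Logistics SA (R2): 67% × 69% × 14% × 58% = 3.753876% of Ridgefield Energy Co.
Aggregating (R1): 0.43197% + 3.753876% = 4.185846%.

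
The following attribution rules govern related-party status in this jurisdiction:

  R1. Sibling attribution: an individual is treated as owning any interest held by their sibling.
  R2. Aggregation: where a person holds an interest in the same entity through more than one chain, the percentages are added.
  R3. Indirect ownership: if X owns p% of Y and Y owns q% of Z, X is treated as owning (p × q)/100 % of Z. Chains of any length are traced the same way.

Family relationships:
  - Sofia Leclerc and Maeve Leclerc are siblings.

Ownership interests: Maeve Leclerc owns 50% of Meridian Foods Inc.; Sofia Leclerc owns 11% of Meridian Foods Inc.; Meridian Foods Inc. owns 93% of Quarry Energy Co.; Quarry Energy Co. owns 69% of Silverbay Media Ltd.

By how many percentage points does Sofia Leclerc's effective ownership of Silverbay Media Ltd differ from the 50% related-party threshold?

By sibling attribution (R1), Sofia Leclerc is treated as also owning Maeve Leclerc's interest in Meridian Foods Inc, giving 11% + 50% = 61%.
Chain via Meridian Foods Inc. → Quarry Energy Co. (R3): 61% × 93% × 69% = 39.1437% of Silverbay Media Ltd.
39.1437% falls short of the 50% threshold by 10.8563 percentage points.

10.8563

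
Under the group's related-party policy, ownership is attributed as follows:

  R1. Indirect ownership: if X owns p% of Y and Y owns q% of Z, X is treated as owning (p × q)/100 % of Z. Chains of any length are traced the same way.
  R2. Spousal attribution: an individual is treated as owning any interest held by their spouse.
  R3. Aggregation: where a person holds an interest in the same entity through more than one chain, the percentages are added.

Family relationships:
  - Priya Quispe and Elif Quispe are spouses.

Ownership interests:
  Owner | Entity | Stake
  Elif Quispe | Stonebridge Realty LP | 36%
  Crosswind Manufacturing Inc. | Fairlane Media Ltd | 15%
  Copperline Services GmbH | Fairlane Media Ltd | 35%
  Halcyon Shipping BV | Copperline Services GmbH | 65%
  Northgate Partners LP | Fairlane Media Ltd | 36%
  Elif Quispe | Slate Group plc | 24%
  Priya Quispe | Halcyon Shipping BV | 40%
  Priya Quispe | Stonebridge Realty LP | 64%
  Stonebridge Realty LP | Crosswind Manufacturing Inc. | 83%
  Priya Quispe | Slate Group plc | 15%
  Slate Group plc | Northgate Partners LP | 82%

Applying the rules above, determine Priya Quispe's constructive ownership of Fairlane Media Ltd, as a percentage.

By spousal attribution (R2), Priya Quispe is treated as also owning Elif Quispe's interest in Stonebridge Realty LP, giving 64% + 36% = 100%.
By spousal attribution (R2), Priya Quispe is treated as also owning Elif Quispe's interest in Slate Group plc, giving 15% + 24% = 39%.
Chain via Stonebridge Realty LP → Crosswind Manufacturing Inc. (R1): 100% × 83% × 15% = 12.45% of Fairlane Media Ltd.
Chain via Slate Group plc → Northgate Partners LP (R1): 39% × 82% × 36% = 11.5128% of Fairlane Media Ltd.
Chain via Halcyon Shipping BV → Copperline Services GmbH (R1): 40% × 65% × 35% = 9.1% of Fairlane Media Ltd.
Aggregating (R3): 12.45% + 11.5128% + 9.1% = 33.0628%.

33.0628%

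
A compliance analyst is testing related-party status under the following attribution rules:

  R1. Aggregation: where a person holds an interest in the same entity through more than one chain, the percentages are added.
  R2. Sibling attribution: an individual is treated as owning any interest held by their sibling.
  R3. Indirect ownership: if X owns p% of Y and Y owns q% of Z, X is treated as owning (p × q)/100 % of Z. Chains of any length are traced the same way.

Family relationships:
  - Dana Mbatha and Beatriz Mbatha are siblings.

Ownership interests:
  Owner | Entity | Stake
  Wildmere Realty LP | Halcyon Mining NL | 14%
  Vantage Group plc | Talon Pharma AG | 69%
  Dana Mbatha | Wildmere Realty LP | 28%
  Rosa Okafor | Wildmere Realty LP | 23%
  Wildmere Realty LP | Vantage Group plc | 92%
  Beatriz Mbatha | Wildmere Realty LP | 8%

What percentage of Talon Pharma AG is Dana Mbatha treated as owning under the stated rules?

22.8528%

By sibling attribution (R2), Dana Mbatha is treated as also owning Beatriz Mbatha's interest in Wildmere Realty LP, giving 28% + 8% = 36%.
Chain via Wildmere Realty LP → Vantage Group plc (R3): 36% × 92% × 69% = 22.8528% of Talon Pharma AG.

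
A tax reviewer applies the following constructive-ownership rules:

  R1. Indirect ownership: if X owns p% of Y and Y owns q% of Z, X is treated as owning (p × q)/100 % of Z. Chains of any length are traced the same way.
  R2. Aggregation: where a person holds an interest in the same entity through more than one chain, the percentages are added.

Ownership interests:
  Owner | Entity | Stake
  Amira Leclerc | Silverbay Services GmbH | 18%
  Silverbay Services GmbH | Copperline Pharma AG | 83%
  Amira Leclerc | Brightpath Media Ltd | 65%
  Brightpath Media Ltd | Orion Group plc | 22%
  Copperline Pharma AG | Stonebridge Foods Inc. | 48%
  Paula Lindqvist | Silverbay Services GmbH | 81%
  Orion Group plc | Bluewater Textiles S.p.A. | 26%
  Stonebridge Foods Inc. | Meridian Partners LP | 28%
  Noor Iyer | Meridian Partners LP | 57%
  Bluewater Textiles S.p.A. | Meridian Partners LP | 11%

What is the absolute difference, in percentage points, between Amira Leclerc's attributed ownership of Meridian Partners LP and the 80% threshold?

Chain via Brightpath Media Ltd → Orion Group plc → Bluewater Textiles S.p.A. (R1): 65% × 22% × 26% × 11% = 0.40898% of Meridian Partners LP.
Chain via Silverbay Services GmbH → Copperline Pharma AG → Stonebridge Foods Inc. (R1): 18% × 83% × 48% × 28% = 2.007936% of Meridian Partners LP.
Aggregating (R2): 0.40898% + 2.007936% = 2.416916%.
2.416916% falls short of the 80% threshold by 77.583084 percentage points.

77.583084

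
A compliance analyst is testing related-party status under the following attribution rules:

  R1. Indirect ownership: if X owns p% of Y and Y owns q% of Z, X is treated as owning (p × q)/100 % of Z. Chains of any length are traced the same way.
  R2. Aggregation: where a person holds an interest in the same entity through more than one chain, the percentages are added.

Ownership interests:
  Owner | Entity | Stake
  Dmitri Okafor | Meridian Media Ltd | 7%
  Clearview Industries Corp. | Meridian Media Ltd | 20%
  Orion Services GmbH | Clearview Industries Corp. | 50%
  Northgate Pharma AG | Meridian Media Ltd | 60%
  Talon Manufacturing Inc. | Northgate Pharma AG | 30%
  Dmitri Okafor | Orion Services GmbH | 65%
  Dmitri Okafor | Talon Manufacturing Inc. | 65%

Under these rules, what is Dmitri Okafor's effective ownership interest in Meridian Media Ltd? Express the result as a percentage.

25.2%

Chain via Orion Services GmbH → Clearview Industries Corp. (R1): 65% × 50% × 20% = 6.5% of Meridian Media Ltd.
Chain via Talon Manufacturing Inc. → Northgate Pharma AG (R1): 65% × 30% × 60% = 11.7% of Meridian Media Ltd.
Direct interest in Meridian Media Ltd: 7%.
Aggregating (R2): 6.5% + 11.7% + 7% = 25.2%.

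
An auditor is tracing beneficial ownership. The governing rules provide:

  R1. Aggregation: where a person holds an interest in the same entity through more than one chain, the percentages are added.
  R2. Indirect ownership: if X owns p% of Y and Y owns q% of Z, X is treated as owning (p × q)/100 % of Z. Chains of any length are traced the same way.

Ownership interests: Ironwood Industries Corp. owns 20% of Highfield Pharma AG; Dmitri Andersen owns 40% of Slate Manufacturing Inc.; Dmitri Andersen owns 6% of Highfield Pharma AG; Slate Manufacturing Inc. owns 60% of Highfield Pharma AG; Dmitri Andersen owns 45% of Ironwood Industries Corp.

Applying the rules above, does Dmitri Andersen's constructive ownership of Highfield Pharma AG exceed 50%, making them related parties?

Chain via Slate Manufacturing Inc. (R2): 40% × 60% = 24% of Highfield Pharma AG.
Chain via Ironwood Industries Corp. (R2): 45% × 20% = 9% of Highfield Pharma AG.
Direct interest in Highfield Pharma AG: 6%.
Aggregating (R1): 24% + 9% + 6% = 39%.
39% does not exceed the 50% threshold, so Dmitri is not a related party to Highfield Pharma AG.

No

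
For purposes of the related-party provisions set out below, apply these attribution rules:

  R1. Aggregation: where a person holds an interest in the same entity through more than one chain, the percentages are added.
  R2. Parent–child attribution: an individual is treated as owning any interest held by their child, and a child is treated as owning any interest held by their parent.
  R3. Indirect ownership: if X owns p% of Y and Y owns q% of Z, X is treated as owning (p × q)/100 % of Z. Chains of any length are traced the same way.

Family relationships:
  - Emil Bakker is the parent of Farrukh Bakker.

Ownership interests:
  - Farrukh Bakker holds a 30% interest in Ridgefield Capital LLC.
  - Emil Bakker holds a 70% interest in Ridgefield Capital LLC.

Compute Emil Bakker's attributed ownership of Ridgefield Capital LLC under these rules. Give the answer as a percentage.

By parent–child attribution (R2), Emil Bakker is treated as also owning Farrukh Bakker's interest in Ridgefield Capital LLC, giving 70% + 30% = 100%.
Direct interest in Ridgefield Capital LLC: 100%.

100%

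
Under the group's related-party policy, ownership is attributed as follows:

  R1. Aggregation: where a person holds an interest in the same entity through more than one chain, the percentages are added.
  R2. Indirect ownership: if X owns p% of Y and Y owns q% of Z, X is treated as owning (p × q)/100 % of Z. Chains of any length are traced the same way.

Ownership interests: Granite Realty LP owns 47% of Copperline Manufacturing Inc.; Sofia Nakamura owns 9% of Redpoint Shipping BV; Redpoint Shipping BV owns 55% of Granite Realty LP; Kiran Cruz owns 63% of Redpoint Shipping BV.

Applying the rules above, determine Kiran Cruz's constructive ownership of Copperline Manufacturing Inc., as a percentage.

Chain via Redpoint Shipping BV → Granite Realty LP (R2): 63% × 55% × 47% = 16.2855% of Copperline Manufacturing Inc.

16.2855%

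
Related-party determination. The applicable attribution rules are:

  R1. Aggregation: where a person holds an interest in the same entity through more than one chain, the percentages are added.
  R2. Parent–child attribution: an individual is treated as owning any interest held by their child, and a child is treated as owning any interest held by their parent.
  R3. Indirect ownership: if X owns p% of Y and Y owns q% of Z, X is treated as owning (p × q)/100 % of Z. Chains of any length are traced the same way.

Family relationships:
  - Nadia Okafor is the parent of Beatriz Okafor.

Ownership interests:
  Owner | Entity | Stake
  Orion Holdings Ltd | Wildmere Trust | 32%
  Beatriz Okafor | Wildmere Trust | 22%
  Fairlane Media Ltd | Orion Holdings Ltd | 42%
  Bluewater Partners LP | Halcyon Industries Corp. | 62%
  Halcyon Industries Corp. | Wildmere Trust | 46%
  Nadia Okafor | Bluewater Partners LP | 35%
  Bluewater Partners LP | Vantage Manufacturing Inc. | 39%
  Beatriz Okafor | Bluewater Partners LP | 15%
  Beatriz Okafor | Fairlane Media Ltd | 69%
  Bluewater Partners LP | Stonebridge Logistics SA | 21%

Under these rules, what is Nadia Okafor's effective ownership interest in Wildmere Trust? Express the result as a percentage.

45.5336%

By parent–child attribution (R2), Nadia Okafor is treated as also owning Beatriz Okafor's interest in Bluewater Partners LP, giving 35% + 15% = 50%.
By parent–child attribution (R2), Nadia Okafor is treated as owning Beatriz Okafor's 69% interest in Fairlane Media Ltd.
By parent–child attribution (R2), Nadia Okafor is treated as owning Beatriz Okafor's 22% interest in Wildmere Trust.
Chain via Bluewater Partners LP → Halcyon Industries Corp. (R3): 50% × 62% × 46% = 14.26% of Wildmere Trust.
Chain via Fairlane Media Ltd → Orion Holdings Ltd (R3): 69% × 42% × 32% = 9.2736% of Wildmere Trust.
Direct interest in Wildmere Trust: 22%.
Aggregating (R1): 14.26% + 9.2736% + 22% = 45.5336%.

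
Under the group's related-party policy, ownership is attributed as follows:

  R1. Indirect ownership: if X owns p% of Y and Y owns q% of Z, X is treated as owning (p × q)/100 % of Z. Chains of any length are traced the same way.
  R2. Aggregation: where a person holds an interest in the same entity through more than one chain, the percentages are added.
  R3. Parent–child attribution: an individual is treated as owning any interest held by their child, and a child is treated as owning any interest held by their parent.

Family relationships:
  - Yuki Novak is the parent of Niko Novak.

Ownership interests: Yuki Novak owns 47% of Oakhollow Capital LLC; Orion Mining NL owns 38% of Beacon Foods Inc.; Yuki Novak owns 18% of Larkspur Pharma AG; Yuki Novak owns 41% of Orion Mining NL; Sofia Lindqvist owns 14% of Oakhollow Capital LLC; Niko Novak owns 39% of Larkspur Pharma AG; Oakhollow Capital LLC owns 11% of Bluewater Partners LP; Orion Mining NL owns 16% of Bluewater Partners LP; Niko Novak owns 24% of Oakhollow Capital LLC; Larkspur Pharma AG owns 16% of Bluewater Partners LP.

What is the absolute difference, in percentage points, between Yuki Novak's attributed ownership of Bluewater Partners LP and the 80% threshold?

56.51

By parent–child attribution (R3), Yuki Novak is treated as also owning Niko Novak's interest in Oakhollow Capital LLC, giving 47% + 24% = 71%.
By parent–child attribution (R3), Yuki Novak is treated as also owning Niko Novak's interest in Larkspur Pharma AG, giving 18% + 39% = 57%.
Chain via Oakhollow Capital LLC (R1): 71% × 11% = 7.81% of Bluewater Partners LP.
Chain via Larkspur Pharma AG (R1): 57% × 16% = 9.12% of Bluewater Partners LP.
Chain via Orion Mining NL (R1): 41% × 16% = 6.56% of Bluewater Partners LP.
Aggregating (R2): 7.81% + 9.12% + 6.56% = 23.49%.
23.49% falls short of the 80% threshold by 56.51 percentage points.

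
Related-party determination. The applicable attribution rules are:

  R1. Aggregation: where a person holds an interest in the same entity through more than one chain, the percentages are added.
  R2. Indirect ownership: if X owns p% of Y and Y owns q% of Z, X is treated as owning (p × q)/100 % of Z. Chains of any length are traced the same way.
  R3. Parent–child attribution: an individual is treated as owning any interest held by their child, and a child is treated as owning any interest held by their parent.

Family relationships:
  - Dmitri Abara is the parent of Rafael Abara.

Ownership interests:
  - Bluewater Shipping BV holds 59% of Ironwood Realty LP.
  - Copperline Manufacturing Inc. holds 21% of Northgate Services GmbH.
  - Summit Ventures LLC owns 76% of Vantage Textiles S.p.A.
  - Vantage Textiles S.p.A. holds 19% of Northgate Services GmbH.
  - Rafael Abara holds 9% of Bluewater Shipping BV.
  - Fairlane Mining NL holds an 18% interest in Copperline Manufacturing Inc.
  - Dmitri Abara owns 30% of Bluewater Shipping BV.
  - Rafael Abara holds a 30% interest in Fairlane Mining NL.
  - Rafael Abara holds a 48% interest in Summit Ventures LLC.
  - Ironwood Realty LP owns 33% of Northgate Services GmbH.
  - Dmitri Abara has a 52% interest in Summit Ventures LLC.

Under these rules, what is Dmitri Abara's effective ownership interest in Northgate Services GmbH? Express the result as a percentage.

By parent–child attribution (R3), Dmitri Abara is treated as also owning Rafael Abara's interest in Summit Ventures LLC, giving 52% + 48% = 100%.
By parent–child attribution (R3), Dmitri Abara is treated as also owning Rafael Abara's interest in Bluewater Shipping BV, giving 30% + 9% = 39%.
By parent–child attribution (R3), Dmitri Abara is treated as owning Rafael Abara's 30% interest in Fairlane Mining NL.
Chain via Summit Ventures LLC → Vantage Textiles S.p.A. (R2): 100% × 76% × 19% = 14.44% of Northgate Services GmbH.
Chain via Bluewater Shipping BV → Ironwood Realty LP (R2): 39% × 59% × 33% = 7.5933% of Northgate Services GmbH.
Chain via Fairlane Mining NL → Copperline Manufacturing Inc. (R2): 30% × 18% × 21% = 1.134% of Northgate Services GmbH.
Aggregating (R1): 14.44% + 7.5933% + 1.134% = 23.1673%.

23.1673%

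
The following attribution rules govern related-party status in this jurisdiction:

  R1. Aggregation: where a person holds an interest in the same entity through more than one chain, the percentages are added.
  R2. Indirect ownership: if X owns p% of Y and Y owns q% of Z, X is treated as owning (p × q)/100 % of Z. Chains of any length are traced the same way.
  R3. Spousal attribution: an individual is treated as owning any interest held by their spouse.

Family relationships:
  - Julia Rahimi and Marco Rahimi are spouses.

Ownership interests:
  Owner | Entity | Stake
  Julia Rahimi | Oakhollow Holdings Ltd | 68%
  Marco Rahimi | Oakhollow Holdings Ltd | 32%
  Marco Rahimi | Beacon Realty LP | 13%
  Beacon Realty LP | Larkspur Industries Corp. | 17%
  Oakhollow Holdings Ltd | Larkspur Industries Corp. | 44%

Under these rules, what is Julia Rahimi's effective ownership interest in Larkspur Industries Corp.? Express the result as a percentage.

46.21%

By spousal attribution (R3), Julia Rahimi is treated as also owning Marco Rahimi's interest in Oakhollow Holdings Ltd, giving 68% + 32% = 100%.
By spousal attribution (R3), Julia Rahimi is treated as owning Marco Rahimi's 13% interest in Beacon Realty LP.
Chain via Oakhollow Holdings Ltd (R2): 100% × 44% = 44% of Larkspur Industries Corp.
Chain via Beacon Realty LP (R2): 13% × 17% = 2.21% of Larkspur Industries Corp.
Aggregating (R1): 44% + 2.21% = 46.21%.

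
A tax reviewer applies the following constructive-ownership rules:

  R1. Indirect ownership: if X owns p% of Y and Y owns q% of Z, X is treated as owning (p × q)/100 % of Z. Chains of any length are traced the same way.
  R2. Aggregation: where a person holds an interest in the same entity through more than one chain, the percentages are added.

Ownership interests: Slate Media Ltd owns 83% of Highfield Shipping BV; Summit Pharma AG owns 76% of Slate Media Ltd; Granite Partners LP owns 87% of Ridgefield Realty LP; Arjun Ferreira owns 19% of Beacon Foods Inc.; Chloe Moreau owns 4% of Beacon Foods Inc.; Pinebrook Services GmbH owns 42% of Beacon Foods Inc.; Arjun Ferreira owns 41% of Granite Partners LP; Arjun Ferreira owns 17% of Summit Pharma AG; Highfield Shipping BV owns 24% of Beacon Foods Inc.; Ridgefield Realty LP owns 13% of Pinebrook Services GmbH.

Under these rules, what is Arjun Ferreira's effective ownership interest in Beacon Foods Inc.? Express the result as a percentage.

Chain via Summit Pharma AG → Slate Media Ltd → Highfield Shipping BV (R1): 17% × 76% × 83% × 24% = 2.573664% of Beacon Foods Inc.
Chain via Granite Partners LP → Ridgefield Realty LP → Pinebrook Services GmbH (R1): 41% × 87% × 13% × 42% = 1.947582% of Beacon Foods Inc.
Direct interest in Beacon Foods Inc: 19%.
Aggregating (R2): 2.573664% + 1.947582% + 19% = 23.521246%.

23.521246%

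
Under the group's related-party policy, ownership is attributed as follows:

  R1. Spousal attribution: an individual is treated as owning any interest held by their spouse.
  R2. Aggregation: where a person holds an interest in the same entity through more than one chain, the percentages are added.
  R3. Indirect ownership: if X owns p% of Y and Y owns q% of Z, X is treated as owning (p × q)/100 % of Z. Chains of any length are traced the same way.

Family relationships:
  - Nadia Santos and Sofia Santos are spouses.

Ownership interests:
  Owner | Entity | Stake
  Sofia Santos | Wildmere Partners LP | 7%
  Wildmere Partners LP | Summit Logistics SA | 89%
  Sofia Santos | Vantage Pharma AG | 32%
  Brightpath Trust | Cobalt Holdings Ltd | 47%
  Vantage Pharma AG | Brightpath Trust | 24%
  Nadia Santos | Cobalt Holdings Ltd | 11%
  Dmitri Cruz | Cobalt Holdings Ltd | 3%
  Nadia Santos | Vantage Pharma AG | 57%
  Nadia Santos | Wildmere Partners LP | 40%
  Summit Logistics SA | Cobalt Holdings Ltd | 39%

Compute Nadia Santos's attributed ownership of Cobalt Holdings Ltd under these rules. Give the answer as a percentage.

By spousal attribution (R1), Nadia Santos is treated as also owning Sofia Santos's interest in Vantage Pharma AG, giving 57% + 32% = 89%.
By spousal attribution (R1), Nadia Santos is treated as also owning Sofia Santos's interest in Wildmere Partners LP, giving 40% + 7% = 47%.
Chain via Vantage Pharma AG → Brightpath Trust (R3): 89% × 24% × 47% = 10.0392% of Cobalt Holdings Ltd.
Chain via Wildmere Partners LP → Summit Logistics SA (R3): 47% × 89% × 39% = 16.3137% of Cobalt Holdings Ltd.
Direct interest in Cobalt Holdings Ltd: 11%.
Aggregating (R2): 10.0392% + 16.3137% + 11% = 37.3529%.

37.3529%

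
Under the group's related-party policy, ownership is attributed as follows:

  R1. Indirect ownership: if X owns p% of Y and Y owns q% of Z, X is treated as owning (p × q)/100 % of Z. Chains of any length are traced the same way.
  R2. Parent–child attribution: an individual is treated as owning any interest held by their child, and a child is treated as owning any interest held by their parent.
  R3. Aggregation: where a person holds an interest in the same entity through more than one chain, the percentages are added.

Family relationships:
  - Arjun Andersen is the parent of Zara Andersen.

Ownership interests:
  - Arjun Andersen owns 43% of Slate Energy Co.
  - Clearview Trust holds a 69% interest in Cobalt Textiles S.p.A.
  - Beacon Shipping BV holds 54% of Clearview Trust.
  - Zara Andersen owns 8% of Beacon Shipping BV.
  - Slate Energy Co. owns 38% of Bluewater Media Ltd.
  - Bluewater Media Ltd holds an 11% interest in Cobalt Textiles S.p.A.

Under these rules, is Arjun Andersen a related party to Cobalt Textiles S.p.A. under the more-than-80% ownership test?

By parent–child attribution (R2), Arjun Andersen is treated as owning Zara Andersen's 8% interest in Beacon Shipping BV.
Chain via Slate Energy Co. → Bluewater Media Ltd (R1): 43% × 38% × 11% = 1.7974% of Cobalt Textiles S.p.A.
Chain via Beacon Shipping BV → Clearview Trust (R1): 8% × 54% × 69% = 2.9808% of Cobalt Textiles S.p.A.
Aggregating (R3): 1.7974% + 2.9808% = 4.7782%.
4.7782% does not exceed the 80% threshold, so Arjun is not a related party to Cobalt Textiles S.p.A.

No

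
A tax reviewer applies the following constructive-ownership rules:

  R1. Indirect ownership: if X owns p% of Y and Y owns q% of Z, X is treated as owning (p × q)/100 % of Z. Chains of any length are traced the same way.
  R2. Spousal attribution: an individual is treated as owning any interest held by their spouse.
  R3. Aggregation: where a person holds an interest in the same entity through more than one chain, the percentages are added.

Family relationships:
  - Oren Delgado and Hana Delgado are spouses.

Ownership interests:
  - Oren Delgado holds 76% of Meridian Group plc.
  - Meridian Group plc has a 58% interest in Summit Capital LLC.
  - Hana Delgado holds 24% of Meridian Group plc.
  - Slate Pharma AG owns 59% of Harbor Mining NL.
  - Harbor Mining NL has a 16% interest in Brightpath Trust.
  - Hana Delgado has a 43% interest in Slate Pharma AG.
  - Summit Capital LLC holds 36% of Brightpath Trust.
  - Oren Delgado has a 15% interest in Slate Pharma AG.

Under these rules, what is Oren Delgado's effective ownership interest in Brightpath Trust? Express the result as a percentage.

26.3552%

By spousal attribution (R2), Oren Delgado is treated as also owning Hana Delgado's interest in Slate Pharma AG, giving 15% + 43% = 58%.
By spousal attribution (R2), Oren Delgado is treated as also owning Hana Delgado's interest in Meridian Group plc, giving 76% + 24% = 100%.
Chain via Slate Pharma AG → Harbor Mining NL (R1): 58% × 59% × 16% = 5.4752% of Brightpath Trust.
Chain via Meridian Group plc → Summit Capital LLC (R1): 100% × 58% × 36% = 20.88% of Brightpath Trust.
Aggregating (R3): 5.4752% + 20.88% = 26.3552%.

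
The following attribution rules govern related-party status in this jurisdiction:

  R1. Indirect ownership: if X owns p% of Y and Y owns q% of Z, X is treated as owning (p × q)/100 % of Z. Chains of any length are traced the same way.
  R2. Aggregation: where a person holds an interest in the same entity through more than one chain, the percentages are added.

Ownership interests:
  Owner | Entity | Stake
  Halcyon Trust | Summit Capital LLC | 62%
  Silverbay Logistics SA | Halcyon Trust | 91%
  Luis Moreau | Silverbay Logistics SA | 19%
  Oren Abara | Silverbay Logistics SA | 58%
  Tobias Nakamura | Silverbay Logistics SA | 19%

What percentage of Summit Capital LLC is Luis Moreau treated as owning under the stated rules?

10.7198%

Chain via Silverbay Logistics SA → Halcyon Trust (R1): 19% × 91% × 62% = 10.7198% of Summit Capital LLC.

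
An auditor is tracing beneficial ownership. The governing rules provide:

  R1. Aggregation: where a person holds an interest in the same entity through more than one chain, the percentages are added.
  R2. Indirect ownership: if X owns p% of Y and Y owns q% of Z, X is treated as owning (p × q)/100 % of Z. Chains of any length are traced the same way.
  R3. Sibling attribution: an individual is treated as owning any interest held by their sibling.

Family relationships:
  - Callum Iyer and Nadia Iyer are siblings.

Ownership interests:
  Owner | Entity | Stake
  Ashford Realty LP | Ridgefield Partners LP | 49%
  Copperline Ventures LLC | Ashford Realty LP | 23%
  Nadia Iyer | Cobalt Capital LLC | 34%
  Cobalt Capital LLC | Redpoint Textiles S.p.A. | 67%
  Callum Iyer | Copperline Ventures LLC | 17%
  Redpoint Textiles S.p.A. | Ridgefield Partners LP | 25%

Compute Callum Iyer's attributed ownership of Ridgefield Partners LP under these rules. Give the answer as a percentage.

7.6109%

By sibling attribution (R3), Callum Iyer is treated as owning Nadia Iyer's 34% interest in Cobalt Capital LLC.
Chain via Copperline Ventures LLC → Ashford Realty LP (R2): 17% × 23% × 49% = 1.9159% of Ridgefield Partners LP.
Chain via Cobalt Capital LLC → Redpoint Textiles S.p.A. (R2): 34% × 67% × 25% = 5.695% of Ridgefield Partners LP.
Aggregating (R1): 1.9159% + 5.695% = 7.6109%.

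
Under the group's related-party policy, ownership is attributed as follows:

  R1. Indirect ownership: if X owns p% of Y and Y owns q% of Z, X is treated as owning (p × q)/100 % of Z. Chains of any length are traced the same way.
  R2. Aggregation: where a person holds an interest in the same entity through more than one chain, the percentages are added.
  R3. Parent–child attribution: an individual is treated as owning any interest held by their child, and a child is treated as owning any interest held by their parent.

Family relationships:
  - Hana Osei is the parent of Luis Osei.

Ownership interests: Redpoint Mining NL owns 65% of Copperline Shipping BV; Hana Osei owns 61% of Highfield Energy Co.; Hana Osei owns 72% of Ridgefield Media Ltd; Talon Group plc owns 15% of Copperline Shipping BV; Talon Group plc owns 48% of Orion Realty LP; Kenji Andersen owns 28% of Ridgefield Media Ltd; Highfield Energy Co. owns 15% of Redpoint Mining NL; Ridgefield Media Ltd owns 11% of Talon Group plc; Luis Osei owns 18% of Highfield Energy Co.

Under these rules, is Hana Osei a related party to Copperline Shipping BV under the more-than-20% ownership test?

By parent–child attribution (R3), Hana Osei is treated as also owning Luis Osei's interest in Highfield Energy Co, giving 61% + 18% = 79%.
Chain via Highfield Energy Co. → Redpoint Mining NL (R1): 79% × 15% × 65% = 7.7025% of Copperline Shipping BV.
Chain via Ridgefield Media Ltd → Talon Group plc (R1): 72% × 11% × 15% = 1.188% of Copperline Shipping BV.
Aggregating (R2): 7.7025% + 1.188% = 8.8905%.
8.8905% does not exceed the 20% threshold, so Hana is not a related party to Copperline Shipping BV.

No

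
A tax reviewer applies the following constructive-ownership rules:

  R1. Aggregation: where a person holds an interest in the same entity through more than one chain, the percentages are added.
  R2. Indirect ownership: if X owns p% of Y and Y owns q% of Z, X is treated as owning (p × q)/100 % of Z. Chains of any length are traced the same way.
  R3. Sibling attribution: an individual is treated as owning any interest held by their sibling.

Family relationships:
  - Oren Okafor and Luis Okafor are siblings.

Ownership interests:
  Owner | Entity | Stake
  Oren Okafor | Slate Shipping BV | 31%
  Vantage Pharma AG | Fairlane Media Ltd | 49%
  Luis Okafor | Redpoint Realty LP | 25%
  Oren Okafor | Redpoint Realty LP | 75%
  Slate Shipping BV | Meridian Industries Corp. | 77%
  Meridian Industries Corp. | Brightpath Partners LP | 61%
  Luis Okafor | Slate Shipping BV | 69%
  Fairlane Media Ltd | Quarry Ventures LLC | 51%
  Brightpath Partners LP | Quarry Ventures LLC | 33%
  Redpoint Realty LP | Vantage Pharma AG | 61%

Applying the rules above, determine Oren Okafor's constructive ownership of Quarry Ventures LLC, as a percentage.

30.744%

By sibling attribution (R3), Oren Okafor is treated as also owning Luis Okafor's interest in Slate Shipping BV, giving 31% + 69% = 100%.
By sibling attribution (R3), Oren Okafor is treated as also owning Luis Okafor's interest in Redpoint Realty LP, giving 75% + 25% = 100%.
Chain via Slate Shipping BV → Meridian Industries Corp. → Brightpath Partners LP (R2): 100% × 77% × 61% × 33% = 15.5001% of Quarry Ventures LLC.
Chain via Redpoint Realty LP → Vantage Pharma AG → Fairlane Media Ltd (R2): 100% × 61% × 49% × 51% = 15.2439% of Quarry Ventures LLC.
Aggregating (R1): 15.5001% + 15.2439% = 30.744%.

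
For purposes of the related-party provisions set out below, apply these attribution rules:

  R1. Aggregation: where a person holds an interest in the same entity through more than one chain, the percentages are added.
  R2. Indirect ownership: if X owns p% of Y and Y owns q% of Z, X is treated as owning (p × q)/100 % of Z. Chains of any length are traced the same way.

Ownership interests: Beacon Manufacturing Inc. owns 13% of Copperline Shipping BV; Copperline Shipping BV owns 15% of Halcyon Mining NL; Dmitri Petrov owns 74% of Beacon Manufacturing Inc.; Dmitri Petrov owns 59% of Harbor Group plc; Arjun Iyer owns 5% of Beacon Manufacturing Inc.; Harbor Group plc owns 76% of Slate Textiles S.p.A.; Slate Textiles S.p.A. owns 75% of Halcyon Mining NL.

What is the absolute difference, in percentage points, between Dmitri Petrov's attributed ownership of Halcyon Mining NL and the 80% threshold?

Chain via Harbor Group plc → Slate Textiles S.p.A. (R2): 59% × 76% × 75% = 33.63% of Halcyon Mining NL.
Chain via Beacon Manufacturing Inc. → Copperline Shipping BV (R2): 74% × 13% × 15% = 1.443% of Halcyon Mining NL.
Aggregating (R1): 33.63% + 1.443% = 35.073%.
35.073% falls short of the 80% threshold by 44.927 percentage points.

44.927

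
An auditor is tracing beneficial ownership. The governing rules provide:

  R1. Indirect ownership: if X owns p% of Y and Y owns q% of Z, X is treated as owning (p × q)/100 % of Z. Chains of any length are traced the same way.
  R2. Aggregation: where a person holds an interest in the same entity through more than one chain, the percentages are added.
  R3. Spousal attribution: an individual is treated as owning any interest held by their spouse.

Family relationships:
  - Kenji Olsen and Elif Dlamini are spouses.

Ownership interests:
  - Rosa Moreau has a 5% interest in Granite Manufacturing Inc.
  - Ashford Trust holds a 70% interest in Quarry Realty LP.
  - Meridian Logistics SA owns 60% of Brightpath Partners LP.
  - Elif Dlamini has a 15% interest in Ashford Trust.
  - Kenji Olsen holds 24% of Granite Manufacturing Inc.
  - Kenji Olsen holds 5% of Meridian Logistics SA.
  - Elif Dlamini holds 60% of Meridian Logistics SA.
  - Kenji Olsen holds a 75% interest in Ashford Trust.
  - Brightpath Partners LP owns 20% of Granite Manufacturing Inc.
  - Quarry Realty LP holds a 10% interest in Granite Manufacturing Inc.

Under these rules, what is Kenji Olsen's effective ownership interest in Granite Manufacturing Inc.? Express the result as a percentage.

38.1%

By spousal attribution (R3), Kenji Olsen is treated as also owning Elif Dlamini's interest in Ashford Trust, giving 75% + 15% = 90%.
By spousal attribution (R3), Kenji Olsen is treated as also owning Elif Dlamini's interest in Meridian Logistics SA, giving 5% + 60% = 65%.
Chain via Ashford Trust → Quarry Realty LP (R1): 90% × 70% × 10% = 6.3% of Granite Manufacturing Inc.
Chain via Meridian Logistics SA → Brightpath Partners LP (R1): 65% × 60% × 20% = 7.8% of Granite Manufacturing Inc.
Direct interest in Granite Manufacturing Inc: 24%.
Aggregating (R2): 6.3% + 7.8% + 24% = 38.1%.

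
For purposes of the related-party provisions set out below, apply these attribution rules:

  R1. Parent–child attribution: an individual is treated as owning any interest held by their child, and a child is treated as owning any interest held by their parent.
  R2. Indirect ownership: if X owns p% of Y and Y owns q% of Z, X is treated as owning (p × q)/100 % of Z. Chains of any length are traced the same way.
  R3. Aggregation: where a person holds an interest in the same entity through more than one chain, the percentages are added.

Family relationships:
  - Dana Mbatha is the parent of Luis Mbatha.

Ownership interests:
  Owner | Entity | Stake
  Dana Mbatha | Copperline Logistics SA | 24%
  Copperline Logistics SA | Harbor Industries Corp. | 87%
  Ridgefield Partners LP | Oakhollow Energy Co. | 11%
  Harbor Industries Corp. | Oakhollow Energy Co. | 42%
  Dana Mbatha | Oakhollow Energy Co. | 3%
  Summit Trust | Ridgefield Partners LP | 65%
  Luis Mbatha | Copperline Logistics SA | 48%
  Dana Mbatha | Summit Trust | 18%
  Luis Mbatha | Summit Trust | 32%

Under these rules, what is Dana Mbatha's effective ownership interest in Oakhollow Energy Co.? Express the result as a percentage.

By parent–child attribution (R1), Dana Mbatha is treated as also owning Luis Mbatha's interest in Summit Trust, giving 18% + 32% = 50%.
By parent–child attribution (R1), Dana Mbatha is treated as also owning Luis Mbatha's interest in Copperline Logistics SA, giving 24% + 48% = 72%.
Chain via Summit Trust → Ridgefield Partners LP (R2): 50% × 65% × 11% = 3.575% of Oakhollow Energy Co.
Chain via Copperline Logistics SA → Harbor Industries Corp. (R2): 72% × 87% × 42% = 26.3088% of Oakhollow Energy Co.
Direct interest in Oakhollow Energy Co: 3%.
Aggregating (R3): 3.575% + 26.3088% + 3% = 32.8838%.

32.8838%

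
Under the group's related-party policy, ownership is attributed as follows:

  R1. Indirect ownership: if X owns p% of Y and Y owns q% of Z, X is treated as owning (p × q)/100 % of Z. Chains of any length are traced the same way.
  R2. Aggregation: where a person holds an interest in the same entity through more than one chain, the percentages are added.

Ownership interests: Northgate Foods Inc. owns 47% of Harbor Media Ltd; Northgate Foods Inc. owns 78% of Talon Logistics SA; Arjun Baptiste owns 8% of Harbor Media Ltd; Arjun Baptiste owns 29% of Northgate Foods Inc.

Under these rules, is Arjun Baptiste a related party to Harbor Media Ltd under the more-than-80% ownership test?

No

Chain via Northgate Foods Inc. (R1): 29% × 47% = 13.63% of Harbor Media Ltd.
Direct interest in Harbor Media Ltd: 8%.
Aggregating (R2): 13.63% + 8% = 21.63%.
21.63% does not exceed the 80% threshold, so Arjun is not a related party to Harbor Media Ltd.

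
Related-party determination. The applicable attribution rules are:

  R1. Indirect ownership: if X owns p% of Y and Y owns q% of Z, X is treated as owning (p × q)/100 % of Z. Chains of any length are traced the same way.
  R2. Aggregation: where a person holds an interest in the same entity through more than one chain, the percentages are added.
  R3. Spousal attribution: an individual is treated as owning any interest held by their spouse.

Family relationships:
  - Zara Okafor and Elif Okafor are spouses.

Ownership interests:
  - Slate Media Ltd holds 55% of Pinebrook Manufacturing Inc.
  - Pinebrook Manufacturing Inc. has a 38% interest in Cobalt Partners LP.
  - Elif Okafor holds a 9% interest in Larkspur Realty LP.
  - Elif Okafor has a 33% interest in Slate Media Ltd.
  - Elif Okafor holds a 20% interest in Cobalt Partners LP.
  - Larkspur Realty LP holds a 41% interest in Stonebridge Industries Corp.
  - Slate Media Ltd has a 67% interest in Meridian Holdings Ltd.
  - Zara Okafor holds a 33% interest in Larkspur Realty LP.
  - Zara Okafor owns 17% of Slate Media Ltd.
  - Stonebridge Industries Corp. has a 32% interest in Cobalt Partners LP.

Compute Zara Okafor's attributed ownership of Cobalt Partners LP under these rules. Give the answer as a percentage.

35.9604%

By spousal attribution (R3), Zara Okafor is treated as also owning Elif Okafor's interest in Slate Media Ltd, giving 17% + 33% = 50%.
By spousal attribution (R3), Zara Okafor is treated as also owning Elif Okafor's interest in Larkspur Realty LP, giving 33% + 9% = 42%.
By spousal attribution (R3), Zara Okafor is treated as owning Elif Okafor's 20% interest in Cobalt Partners LP.
Chain via Slate Media Ltd → Pinebrook Manufacturing Inc. (R1): 50% × 55% × 38% = 10.45% of Cobalt Partners LP.
Chain via Larkspur Realty LP → Stonebridge Industries Corp. (R1): 42% × 41% × 32% = 5.5104% of Cobalt Partners LP.
Direct interest in Cobalt Partners LP: 20%.
Aggregating (R2): 10.45% + 5.5104% + 20% = 35.9604%.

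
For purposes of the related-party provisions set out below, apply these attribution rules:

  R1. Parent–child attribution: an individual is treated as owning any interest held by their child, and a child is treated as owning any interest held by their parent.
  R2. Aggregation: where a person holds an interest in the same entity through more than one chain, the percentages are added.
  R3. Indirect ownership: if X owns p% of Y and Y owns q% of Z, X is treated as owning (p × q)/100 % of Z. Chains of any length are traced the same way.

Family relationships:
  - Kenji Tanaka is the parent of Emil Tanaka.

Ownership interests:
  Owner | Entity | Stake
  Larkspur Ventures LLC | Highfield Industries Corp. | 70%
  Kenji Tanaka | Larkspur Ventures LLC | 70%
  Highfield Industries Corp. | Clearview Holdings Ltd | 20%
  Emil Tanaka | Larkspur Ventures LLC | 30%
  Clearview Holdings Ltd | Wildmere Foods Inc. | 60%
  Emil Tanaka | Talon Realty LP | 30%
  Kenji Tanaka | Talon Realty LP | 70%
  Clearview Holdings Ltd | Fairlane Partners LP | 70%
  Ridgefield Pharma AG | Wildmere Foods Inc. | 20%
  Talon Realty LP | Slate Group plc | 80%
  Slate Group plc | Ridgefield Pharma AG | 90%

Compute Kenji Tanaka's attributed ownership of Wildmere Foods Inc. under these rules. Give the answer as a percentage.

By parent–child attribution (R1), Kenji Tanaka is treated as also owning Emil Tanaka's interest in Talon Realty LP, giving 70% + 30% = 100%.
By parent–child attribution (R1), Kenji Tanaka is treated as also owning Emil Tanaka's interest in Larkspur Ventures LLC, giving 70% + 30% = 100%.
Chain via Talon Realty LP → Slate Group plc → Ridgefield Pharma AG (R3): 100% × 80% × 90% × 20% = 14.4% of Wildmere Foods Inc.
Chain via Larkspur Ventures LLC → Highfield Industries Corp. → Clearview Holdings Ltd (R3): 100% × 70% × 20% × 60% = 8.4% of Wildmere Foods Inc.
Aggregating (R2): 14.4% + 8.4% = 22.8%.

22.8%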